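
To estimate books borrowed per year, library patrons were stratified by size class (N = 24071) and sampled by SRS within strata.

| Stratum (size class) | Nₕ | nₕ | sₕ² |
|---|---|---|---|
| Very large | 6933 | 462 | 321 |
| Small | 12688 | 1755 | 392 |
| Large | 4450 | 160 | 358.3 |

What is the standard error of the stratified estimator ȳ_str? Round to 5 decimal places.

Var(ȳ_str) = Σₕ Wₕ²(1 − fₕ)sₕ²/nₕ with Wₕ = Nₕ/N, N = 24071.
Very large: Wₕ = 0.28802293; term = 0.28802293²·(1 − 0.06663782)·321/462 = 0.053798156.
Small: Wₕ = 0.52710731; term = 0.52710731²·(1 − 0.13831967)·392/1755 = 0.053475296.
Large: Wₕ = 0.18486976; term = 0.18486976²·(1 − 0.03595506)·358.3/160 = 0.073782924.
Sum = 0.18105638.
SE = √(0.18105638) = 0.42551.

0.42551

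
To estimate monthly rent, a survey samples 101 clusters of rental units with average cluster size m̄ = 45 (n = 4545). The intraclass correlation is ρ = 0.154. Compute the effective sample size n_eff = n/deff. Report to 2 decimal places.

584.49

deff = 1 + (45 − 1)·0.154 = 1 + 6.776 = 7.776.
n_eff = 4545 / 7.776 = 584.49.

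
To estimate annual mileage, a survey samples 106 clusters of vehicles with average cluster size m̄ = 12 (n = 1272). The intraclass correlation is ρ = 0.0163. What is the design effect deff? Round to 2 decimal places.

1.18

deff = 1 + (12 − 1)·0.0163 = 1 + 0.1793 = 1.1793.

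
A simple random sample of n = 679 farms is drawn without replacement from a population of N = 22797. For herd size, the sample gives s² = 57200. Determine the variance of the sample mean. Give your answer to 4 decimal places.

Under SRS without replacement, Var(ȳ) = (1 − f)·s²/n with f = n/N = 679/22797 = 0.02978462.
Var(ȳ) = (1 − 0.02978462)·57200/679 = 0.97021538·84.241532 = 81.73243.

81.7324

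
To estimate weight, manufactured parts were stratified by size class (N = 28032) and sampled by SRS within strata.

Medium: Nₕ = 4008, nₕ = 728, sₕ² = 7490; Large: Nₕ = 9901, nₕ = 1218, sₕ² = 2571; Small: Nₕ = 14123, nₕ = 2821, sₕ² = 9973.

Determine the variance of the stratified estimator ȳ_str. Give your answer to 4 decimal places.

1.1212

Var(ȳ_str) = Σₕ Wₕ²(1 − fₕ)sₕ²/nₕ with Wₕ = Nₕ/N, N = 28032.
Medium: Wₕ = 0.14297945; term = 0.14297945²·(1 − 0.18163673)·7490/728 = 0.17212495.
Large: Wₕ = 0.35320348; term = 0.35320348²·(1 − 0.12301788)·2571/1218 = 0.23093804.
Small: Wₕ = 0.50381707; term = 0.50381707²·(1 − 0.19974510)·9973/2821 = 0.71811968.
Sum = 1.1211827.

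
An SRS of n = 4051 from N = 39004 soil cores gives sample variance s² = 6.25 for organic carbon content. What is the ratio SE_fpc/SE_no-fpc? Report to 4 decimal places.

0.9466

f = n/N = 4051/39004 = 0.10386114.
SE_no-fpc = √(s²/n) = 0.039278861; SE_fpc = √((1−f)s²/n) = 0.037183181.
Ratio = √(1−f) = 0.94664611.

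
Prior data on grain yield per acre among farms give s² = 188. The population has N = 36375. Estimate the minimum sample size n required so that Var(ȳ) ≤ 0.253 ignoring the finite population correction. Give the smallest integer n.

Without fpc, n₀ = s²/D = 188/0.253 = 743.0830.
Rounding up, n = 744.

744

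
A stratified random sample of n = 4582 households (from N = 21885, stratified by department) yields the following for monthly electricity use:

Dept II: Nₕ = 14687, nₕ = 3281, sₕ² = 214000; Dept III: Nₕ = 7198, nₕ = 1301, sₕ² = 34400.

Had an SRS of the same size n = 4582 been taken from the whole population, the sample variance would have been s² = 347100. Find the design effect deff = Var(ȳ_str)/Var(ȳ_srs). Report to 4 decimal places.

0.4200

Var(ȳ_str) = Σ Wₕ²(1−fₕ)sₕ²/nₕ with Wₕ = Nₕ/21885:
  Dept II: (14687/21885)²·(1−3281/14687)·214000/3281 = 22.812921
  Dept III: (7198/21885)²·(1−1301/7198)·34400/1301 = 2.3433168
  → Var(ȳ_str) = 25.156238.
Var(ȳ_srs) = (1 − 4582/21885)·347100/4582 = 59.892768.
deff = 25.156238 / 59.892768 = 0.4200.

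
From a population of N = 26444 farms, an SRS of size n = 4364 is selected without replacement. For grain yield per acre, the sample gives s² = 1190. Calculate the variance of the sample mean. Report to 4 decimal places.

Under SRS without replacement, Var(ȳ) = (1 − f)·s²/n with f = n/N = 4364/26444 = 0.16502798.
Var(ȳ) = (1 − 0.16502798)·1190/4364 = 0.83497202·0.27268561 = 0.22768485.

0.2277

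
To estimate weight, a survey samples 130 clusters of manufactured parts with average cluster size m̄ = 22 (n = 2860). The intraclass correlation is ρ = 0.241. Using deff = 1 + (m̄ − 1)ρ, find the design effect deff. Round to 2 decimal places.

deff = 1 + (22 − 1)·0.241 = 1 + 5.061 = 6.061.

6.06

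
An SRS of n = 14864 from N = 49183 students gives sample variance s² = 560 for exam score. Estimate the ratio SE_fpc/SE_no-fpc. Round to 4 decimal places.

0.8353

f = n/N = 14864/49183 = 0.30221825.
SE_no-fpc = √(s²/n) = 0.19410028; SE_fpc = √((1−f)s²/n) = 0.16213843.
Ratio = √(1−f) = 0.83533332.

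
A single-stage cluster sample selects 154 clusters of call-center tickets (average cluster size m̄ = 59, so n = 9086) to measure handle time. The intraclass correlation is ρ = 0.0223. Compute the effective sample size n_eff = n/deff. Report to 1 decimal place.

deff = 1 + (59 − 1)·0.0223 = 1 + 1.2934 = 2.2934.
n_eff = 9086 / 2.2934 = 3961.8.

3961.8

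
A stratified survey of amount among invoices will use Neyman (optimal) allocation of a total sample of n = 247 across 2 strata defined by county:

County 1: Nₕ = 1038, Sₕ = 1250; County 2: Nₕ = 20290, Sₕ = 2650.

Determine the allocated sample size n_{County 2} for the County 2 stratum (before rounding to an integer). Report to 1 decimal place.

Neyman allocation: nₕ = n·NₕSₕ / Σⱼ NⱼSⱼ.
Σ NⱼSⱼ = 1038·1250 + 20290·2650 = 5.5066 × 10^7.
n_{County 2} = 247·20290·2650 / (5.5066 × 10^7) = 241.2.

241.2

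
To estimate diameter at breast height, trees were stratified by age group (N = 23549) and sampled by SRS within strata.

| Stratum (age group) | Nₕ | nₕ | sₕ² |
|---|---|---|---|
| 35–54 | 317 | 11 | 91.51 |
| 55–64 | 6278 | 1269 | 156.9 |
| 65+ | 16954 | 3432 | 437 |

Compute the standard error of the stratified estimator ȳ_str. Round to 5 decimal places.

0.24719

Var(ȳ_str) = Σₕ Wₕ²(1 − fₕ)sₕ²/nₕ with Wₕ = Nₕ/N, N = 23549.
35–54: Wₕ = 0.01346129; term = 0.01346129²·(1 − 0.03470032)·91.51/11 = 0.0014551629.
55–64: Wₕ = 0.26659306; term = 0.26659306²·(1 − 0.20213444)·156.9/1269 = 0.0070111414.
65+: Wₕ = 0.71994565; term = 0.71994565²·(1 − 0.20243010)·437/3432 = 0.052638357.
Sum = 0.061104661.
SE = √(0.061104661) = 0.24719.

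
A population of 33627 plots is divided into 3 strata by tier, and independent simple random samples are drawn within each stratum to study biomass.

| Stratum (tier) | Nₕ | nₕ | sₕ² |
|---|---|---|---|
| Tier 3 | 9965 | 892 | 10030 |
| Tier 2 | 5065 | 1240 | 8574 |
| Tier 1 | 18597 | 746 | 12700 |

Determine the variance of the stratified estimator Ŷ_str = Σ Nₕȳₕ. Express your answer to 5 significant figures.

6.8022 × 10^9

Var(Ŷ_str) = Σₕ Nₕ²(1 − fₕ)sₕ²/nₕ.
Tier 3: 9965²·(1 − 892/9965)·10030/892 = 1.0166332 × 10^9.
Tier 2: 5065²·(1 − 1240/5065)·8574/1240 = 1.3395924 × 10^8.
Tier 1: 18597²·(1 − 746/18597)·12700/746 = 5.6515859 × 10^9.
Sum = 6.8021783 × 10^9.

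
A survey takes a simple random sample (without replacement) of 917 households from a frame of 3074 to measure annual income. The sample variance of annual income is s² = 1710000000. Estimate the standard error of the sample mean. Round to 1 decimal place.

1143.9

Under SRS without replacement, Var(ȳ) = (1 − f)·s²/n with f = n/N = 917/3074 = 0.29830839.
Var(ȳ) = (1 − 0.29830839)·1710000000/917 = 0.70169161·1.8647764 × 10^6 = 1.308498 × 10^6.
SE(ȳ) = √(1.308498 × 10^6) = 1143.9.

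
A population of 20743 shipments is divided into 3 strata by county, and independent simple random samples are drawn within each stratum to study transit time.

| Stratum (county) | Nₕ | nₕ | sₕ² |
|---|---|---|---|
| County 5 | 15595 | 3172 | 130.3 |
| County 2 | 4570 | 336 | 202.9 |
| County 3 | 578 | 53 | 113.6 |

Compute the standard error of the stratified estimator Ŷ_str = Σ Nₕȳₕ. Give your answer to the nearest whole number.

Var(Ŷ_str) = Σₕ Nₕ²(1 − fₕ)sₕ²/nₕ.
County 5: 15595²·(1 − 3172/15595)·130.3/3172 = 7.9583512 × 10^6.
County 2: 4570²·(1 − 336/4570)·202.9/336 = 1.1684492 × 10^7.
County 3: 578²·(1 − 53/578)·113.6/53 = 650413.58.
Sum = 2.0293257 × 10^7.
SE = √(2.0293257 × 10^7) = 4505.

4505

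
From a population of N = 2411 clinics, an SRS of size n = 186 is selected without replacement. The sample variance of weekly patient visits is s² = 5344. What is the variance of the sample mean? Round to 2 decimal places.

26.51

Under SRS without replacement, Var(ȳ) = (1 − f)·s²/n with f = n/N = 186/2411 = 0.07714641.
Var(ȳ) = (1 − 0.07714641)·5344/186 = 0.92285359·28.731183 = 26.514675.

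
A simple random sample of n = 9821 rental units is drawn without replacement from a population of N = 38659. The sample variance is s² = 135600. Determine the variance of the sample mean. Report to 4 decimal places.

Under SRS without replacement, Var(ȳ) = (1 − f)·s²/n with f = n/N = 9821/38659 = 0.25404175.
Var(ȳ) = (1 − 0.25404175)·135600/9821 = 0.74595825·13.807148 = 10.299556.

10.2996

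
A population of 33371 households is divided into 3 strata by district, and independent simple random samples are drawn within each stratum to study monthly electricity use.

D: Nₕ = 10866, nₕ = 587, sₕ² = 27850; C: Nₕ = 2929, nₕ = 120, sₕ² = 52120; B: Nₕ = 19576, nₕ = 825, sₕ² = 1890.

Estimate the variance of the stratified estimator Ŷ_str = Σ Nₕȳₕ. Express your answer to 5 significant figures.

Var(Ŷ_str) = Σₕ Nₕ²(1 − fₕ)sₕ²/nₕ.
D: 10866²·(1 − 587/10866)·27850/587 = 5.2991677 × 10^9.
C: 2929²·(1 − 120/2929)·52120/120 = 3.573504 × 10^9.
B: 19576²·(1 − 825/19576)·1890/825 = 8.4092303 × 10^8.
Sum = 9.7135947 × 10^9.

9.7136 × 10^9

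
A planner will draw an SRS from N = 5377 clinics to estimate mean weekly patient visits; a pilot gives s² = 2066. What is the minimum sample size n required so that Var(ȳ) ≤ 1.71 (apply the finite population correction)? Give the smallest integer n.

987

Without fpc, n₀ = s²/D = 2066/1.71 = 1208.1871.
With fpc, (1 − n/N)·s²/n ≤ D requires n ≥ n₀/(1 + n₀/N) = 1208.1871/(1 + 1208.1871/5377) = 986.5205.
Rounding up, n = 987.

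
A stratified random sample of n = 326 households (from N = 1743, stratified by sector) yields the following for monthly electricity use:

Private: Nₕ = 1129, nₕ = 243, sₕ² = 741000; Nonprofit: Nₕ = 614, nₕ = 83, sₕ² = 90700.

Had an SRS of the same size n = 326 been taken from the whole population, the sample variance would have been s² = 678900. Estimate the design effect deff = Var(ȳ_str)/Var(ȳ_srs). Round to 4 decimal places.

0.6623

Var(ȳ_str) = Σ Wₕ²(1−fₕ)sₕ²/nₕ with Wₕ = Nₕ/1743:
  Private: (1129/1743)²·(1−243/1129)·741000/243 = 1004.0257
  Nonprofit: (614/1743)²·(1−83/614)·90700/83 = 117.2728
  → Var(ȳ_str) = 1121.2985.
Var(ȳ_srs) = (1 − 326/1743)·678900/326 = 1693.0145.
deff = 1121.2985 / 1693.0145 = 0.6623.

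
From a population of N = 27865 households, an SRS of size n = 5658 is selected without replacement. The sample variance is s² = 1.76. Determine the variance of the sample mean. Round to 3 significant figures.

2.48 × 10^-4

Under SRS without replacement, Var(ȳ) = (1 − f)·s²/n with f = n/N = 5658/27865 = 0.20305042.
Var(ȳ) = (1 − 0.20305042)·1.76/5658 = 0.79694958·3.1106398 × 10^-4 = 2.4790231 × 10^-4.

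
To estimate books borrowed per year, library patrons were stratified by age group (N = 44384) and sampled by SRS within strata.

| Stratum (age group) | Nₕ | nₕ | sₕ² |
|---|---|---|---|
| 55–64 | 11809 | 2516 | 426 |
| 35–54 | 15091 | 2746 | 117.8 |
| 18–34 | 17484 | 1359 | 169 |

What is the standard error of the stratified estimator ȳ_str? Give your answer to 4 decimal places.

Var(ȳ_str) = Σₕ Wₕ²(1 − fₕ)sₕ²/nₕ with Wₕ = Nₕ/N, N = 44384.
55–64: Wₕ = 0.26606435; term = 0.26606435²·(1 − 0.21305784)·426/2516 = 0.0094322465.
35–54: Wₕ = 0.34000991; term = 0.34000991²·(1 − 0.18196276)·117.8/2746 = 0.0040569625.
18–34: Wₕ = 0.39392574; term = 0.39392574²·(1 − 0.07772821)·169/1359 = 0.017797332.
Sum = 0.031286541.
SE = √(0.031286541) = 0.1769.

0.1769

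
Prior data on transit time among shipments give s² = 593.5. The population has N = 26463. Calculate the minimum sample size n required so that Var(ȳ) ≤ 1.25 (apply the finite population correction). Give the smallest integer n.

Without fpc, n₀ = s²/D = 593.5/1.25 = 474.8000.
With fpc, (1 − n/N)·s²/n ≤ D requires n ≥ n₀/(1 + n₀/N) = 474.8000/(1 + 474.8000/26463) = 466.4313.
Rounding up, n = 467.

467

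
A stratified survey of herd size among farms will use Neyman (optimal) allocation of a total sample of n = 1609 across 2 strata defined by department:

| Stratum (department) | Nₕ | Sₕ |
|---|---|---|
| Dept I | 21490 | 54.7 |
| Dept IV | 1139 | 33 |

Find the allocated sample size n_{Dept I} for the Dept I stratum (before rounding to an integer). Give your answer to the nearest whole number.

1559

Neyman allocation: nₕ = n·NₕSₕ / Σⱼ NⱼSⱼ.
Σ NⱼSⱼ = 21490·54.7 + 1139·33 = 1.21309 × 10^6.
n_{Dept I} = 1609·21490·54.7 / (1.21309 × 10^6) = 1559.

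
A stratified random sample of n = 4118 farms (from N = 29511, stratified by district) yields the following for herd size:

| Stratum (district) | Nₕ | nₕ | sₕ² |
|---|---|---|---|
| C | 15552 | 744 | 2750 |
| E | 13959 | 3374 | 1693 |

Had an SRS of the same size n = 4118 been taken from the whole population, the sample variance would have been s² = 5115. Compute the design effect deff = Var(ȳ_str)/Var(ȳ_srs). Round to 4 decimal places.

Var(ȳ_str) = Σ Wₕ²(1−fₕ)sₕ²/nₕ with Wₕ = Nₕ/29511:
  C: (15552/29511)²·(1−744/15552)·2750/744 = 0.97740501
  E: (13959/29511)²·(1−3374/13959)·1693/3374 = 0.085131287
  → Var(ȳ_str) = 1.0625363.
Var(ȳ_srs) = (1 − 4118/29511)·5115/4118 = 1.0687826.
deff = 1.0625363 / 1.0687826 = 0.9942.

0.9942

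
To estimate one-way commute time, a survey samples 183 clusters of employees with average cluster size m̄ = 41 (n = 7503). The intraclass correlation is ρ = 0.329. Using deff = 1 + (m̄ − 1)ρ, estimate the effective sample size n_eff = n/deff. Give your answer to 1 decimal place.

529.9

deff = 1 + (41 − 1)·0.329 = 1 + 13.16 = 14.16.
n_eff = 7503 / 14.16 = 529.9.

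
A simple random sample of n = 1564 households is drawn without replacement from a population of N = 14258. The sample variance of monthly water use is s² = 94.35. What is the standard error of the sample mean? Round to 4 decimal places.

0.2318

Under SRS without replacement, Var(ȳ) = (1 − f)·s²/n with f = n/N = 1564/14258 = 0.10969280.
Var(ȳ) = (1 − 0.10969280)·94.35/1564 = 0.89030720·0.060326087 = 0.053708749.
SE(ȳ) = √(0.053708749) = 0.2318.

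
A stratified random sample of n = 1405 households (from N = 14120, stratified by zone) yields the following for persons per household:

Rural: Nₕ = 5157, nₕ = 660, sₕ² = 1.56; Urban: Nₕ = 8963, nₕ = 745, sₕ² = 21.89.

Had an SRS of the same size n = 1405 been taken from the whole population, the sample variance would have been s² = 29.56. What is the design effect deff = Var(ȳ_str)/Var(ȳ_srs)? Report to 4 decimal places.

0.5875

Var(ȳ_str) = Σ Wₕ²(1−fₕ)sₕ²/nₕ with Wₕ = Nₕ/14120:
  Rural: (5157/14120)²·(1−660/5157)·1.56/660 = 2.749358 × 10^-4
  Urban: (8963/14120)²·(1−745/8963)·21.89/745 = 0.010855245
  → Var(ȳ_str) = 0.011130181.
Var(ȳ_srs) = (1 − 1405/14120)·29.56/1405 = 0.018945661.
deff = 0.011130181 / 0.018945661 = 0.5875.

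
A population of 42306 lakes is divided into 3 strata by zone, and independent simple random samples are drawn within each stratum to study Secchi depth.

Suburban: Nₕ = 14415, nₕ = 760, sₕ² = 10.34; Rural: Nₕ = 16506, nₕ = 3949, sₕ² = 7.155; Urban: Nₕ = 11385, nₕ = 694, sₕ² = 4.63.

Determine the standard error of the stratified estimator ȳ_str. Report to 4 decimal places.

Var(ȳ_str) = Σₕ Wₕ²(1 − fₕ)sₕ²/nₕ with Wₕ = Nₕ/N, N = 42306.
Suburban: Wₕ = 0.34073181; term = 0.34073181²·(1 − 0.05272286)·10.34/760 = 0.0014962679.
Rural: Wₕ = 0.39015742; term = 0.39015742²·(1 − 0.23924633)·7.155/3949 = 2.0981972 × 10^-4.
Urban: Wₕ = 0.26911076; term = 0.26911076²·(1 − 0.06095740)·4.63/694 = 4.5370018 × 10^-4.
Sum = 0.0021597878.
SE = √(0.0021597878) = 0.0465.

0.0465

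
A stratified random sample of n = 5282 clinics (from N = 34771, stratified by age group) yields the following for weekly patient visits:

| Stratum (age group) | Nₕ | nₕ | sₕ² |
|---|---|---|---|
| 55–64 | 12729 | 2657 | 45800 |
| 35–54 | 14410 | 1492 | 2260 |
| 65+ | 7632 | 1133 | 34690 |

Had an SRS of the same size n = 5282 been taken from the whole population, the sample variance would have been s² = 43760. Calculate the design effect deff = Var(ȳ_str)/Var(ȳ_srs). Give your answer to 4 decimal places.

Var(ȳ_str) = Σ Wₕ²(1−fₕ)sₕ²/nₕ with Wₕ = Nₕ/34771:
  55–64: (12729/34771)²·(1−2657/12729)·45800/2657 = 1.8278879
  35–54: (14410/34771)²·(1−1492/14410)·2260/1492 = 0.23321931
  65+: (7632/34771)²·(1−1133/7632)·34690/1133 = 1.2561021
  → Var(ȳ_str) = 3.3172093.
Var(ȳ_srs) = (1 − 5282/34771)·43760/5282 = 7.0262206.
deff = 3.3172093 / 7.0262206 = 0.4721.

0.4721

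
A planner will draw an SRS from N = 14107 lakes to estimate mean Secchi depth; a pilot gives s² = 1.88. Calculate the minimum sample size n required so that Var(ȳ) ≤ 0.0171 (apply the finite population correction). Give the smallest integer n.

Without fpc, n₀ = s²/D = 1.88/0.0171 = 109.9415.
With fpc, (1 − n/N)·s²/n ≤ D requires n ≥ n₀/(1 + n₀/N) = 109.9415/(1 + 109.9415/14107) = 109.0913.
Rounding up, n = 110.

110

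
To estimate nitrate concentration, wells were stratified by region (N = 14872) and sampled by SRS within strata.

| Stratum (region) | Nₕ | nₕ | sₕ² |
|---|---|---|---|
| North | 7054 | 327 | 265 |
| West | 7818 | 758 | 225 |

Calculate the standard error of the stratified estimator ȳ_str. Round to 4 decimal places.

0.4979

Var(ȳ_str) = Σₕ Wₕ²(1 − fₕ)sₕ²/nₕ with Wₕ = Nₕ/N, N = 14872.
North: Wₕ = 0.47431415; term = 0.47431415²·(1 − 0.04635668)·265/327 = 0.17386664.
West: Wₕ = 0.52568585; term = 0.52568585²·(1 − 0.09695574)·225/758 = 0.074075557.
Sum = 0.2479422.
SE = √(0.2479422) = 0.4979.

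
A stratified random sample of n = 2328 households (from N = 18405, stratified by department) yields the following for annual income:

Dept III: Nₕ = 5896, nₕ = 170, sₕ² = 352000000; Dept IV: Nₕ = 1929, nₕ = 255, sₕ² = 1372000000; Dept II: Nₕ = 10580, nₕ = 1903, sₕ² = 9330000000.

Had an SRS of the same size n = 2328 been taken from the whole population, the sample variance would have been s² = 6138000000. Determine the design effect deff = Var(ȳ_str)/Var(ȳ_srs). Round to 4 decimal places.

0.6888

Var(ȳ_str) = Σ Wₕ²(1−fₕ)sₕ²/nₕ with Wₕ = Nₕ/18405:
  Dept III: (5896/18405)²·(1−170/5896)·352000000/170 = 206362.56
  Dept IV: (1929/18405)²·(1−255/1929)·1372000000/255 = 51289.678
  Dept II: (10580/18405)²·(1−1903/10580)·9330000000/1903 = 1.3286986 × 10^6
  → Var(ȳ_str) = 1.5863508 × 10^6.
Var(ȳ_srs) = (1 − 2328/18405)·6138000000/2328 = 2.3031016 × 10^6.
deff = (1.5863508 × 10^6) / (2.3031016 × 10^6) = 0.6888.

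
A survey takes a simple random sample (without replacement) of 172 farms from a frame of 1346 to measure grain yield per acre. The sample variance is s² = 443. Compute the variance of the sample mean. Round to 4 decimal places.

Under SRS without replacement, Var(ȳ) = (1 − f)·s²/n with f = n/N = 172/1346 = 0.12778603.
Var(ȳ) = (1 − 0.12778603)·443/172 = 0.87221397·2.5755814 = 2.2464581.

2.2465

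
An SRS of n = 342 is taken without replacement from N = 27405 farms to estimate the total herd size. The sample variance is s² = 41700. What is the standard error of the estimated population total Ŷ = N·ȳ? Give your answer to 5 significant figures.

Var(Ŷ) = N²·Var(ȳ) = N²·(1 − n/N)·s²/n.
f = 342/27405 = 0.01247947; Var(ȳ) = 0.98752053·41700/342 = 120.4082.
Var(Ŷ) = 27405² · 120.4082 = 9.0430655 × 10^10.
SE(Ŷ) = √(9.0430655 × 10^10) = 300720.

300720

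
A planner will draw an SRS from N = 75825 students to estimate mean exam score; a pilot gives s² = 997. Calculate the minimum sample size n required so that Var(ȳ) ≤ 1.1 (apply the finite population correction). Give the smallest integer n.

896

Without fpc, n₀ = s²/D = 997/1.1 = 906.3636.
With fpc, (1 − n/N)·s²/n ≤ D requires n ≥ n₀/(1 + n₀/N) = 906.3636/(1 + 906.3636/75825) = 895.6575.
Rounding up, n = 896.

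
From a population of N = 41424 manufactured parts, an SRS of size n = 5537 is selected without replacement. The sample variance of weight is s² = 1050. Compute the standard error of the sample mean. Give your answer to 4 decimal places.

Under SRS without replacement, Var(ȳ) = (1 − f)·s²/n with f = n/N = 5537/41424 = 0.13366647.
Var(ȳ) = (1 − 0.13366647)·1050/5537 = 0.86633353·0.18963338 = 0.16428575.
SE(ȳ) = √(0.16428575) = 0.4053.

0.4053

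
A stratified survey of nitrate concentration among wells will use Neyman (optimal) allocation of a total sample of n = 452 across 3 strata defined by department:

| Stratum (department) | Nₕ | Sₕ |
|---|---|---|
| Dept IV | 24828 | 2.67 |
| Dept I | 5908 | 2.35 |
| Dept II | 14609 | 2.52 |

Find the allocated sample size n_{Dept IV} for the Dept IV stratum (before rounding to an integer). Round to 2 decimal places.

256.12

Neyman allocation: nₕ = n·NₕSₕ / Σⱼ NⱼSⱼ.
Σ NⱼSⱼ = 24828·2.67 + 5908·2.35 + 14609·2.52 = 116989.24.
n_{Dept IV} = 452·24828·2.67 / 116989.24 = 256.12.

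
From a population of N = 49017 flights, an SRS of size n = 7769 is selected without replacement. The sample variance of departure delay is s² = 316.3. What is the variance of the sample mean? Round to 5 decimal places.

Under SRS without replacement, Var(ȳ) = (1 − f)·s²/n with f = n/N = 7769/49017 = 0.15849603.
Var(ȳ) = (1 − 0.15849603)·316.3/7769 = 0.84150397·0.04071309 = 0.034260227.

0.03426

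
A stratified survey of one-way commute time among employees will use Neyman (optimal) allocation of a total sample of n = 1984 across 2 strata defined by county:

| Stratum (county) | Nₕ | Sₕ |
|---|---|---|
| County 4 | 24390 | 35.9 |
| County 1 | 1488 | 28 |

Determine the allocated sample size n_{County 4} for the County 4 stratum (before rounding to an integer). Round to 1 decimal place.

Neyman allocation: nₕ = n·NₕSₕ / Σⱼ NⱼSⱼ.
Σ NⱼSⱼ = 24390·35.9 + 1488·28 = 917265.
n_{County 4} = 1984·24390·35.9 / 917265 = 1893.9.

1893.9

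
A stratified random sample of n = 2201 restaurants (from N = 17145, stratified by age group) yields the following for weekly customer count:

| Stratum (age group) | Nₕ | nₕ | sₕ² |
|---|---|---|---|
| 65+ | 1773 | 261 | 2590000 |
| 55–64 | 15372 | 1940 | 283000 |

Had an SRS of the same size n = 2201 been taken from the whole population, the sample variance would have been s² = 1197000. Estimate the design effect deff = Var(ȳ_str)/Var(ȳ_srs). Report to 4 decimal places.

Var(ȳ_str) = Σ Wₕ²(1−fₕ)sₕ²/nₕ with Wₕ = Nₕ/17145:
  65+: (1773/17145)²·(1−261/1773)·2590000/261 = 90.499213
  55–64: (15372/17145)²·(1−1940/15372)·283000/1940 = 102.46624
  → Var(ȳ_str) = 192.96545.
Var(ȳ_srs) = (1 − 2201/17145)·1197000/2201 = 474.02743.
deff = 192.96545 / 474.02743 = 0.4071.

0.4071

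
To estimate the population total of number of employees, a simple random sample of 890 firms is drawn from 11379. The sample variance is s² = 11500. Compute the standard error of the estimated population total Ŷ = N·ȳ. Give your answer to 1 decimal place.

39271.1

Var(Ŷ) = N²·Var(ȳ) = N²·(1 − n/N)·s²/n.
f = 890/11379 = 0.07821425; Var(ȳ) = 0.92178575·11500/890 = 11.910715.
Var(Ŷ) = 11379² · 11.910715 = 1.5422189 × 10^9.
SE(Ŷ) = √(1.5422189 × 10^9) = 39271.1.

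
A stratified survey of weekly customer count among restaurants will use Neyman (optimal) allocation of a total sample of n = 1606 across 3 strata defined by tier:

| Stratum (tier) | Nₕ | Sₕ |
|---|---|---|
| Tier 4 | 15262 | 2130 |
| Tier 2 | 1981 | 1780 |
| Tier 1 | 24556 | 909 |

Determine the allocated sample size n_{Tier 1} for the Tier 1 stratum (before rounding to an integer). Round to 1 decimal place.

614.3

Neyman allocation: nₕ = n·NₕSₕ / Σⱼ NⱼSⱼ.
Σ NⱼSⱼ = 15262·2130 + 1981·1780 + 24556·909 = 5.8355644 × 10^7.
n_{Tier 1} = 1606·24556·909 / (5.8355644 × 10^7) = 614.3.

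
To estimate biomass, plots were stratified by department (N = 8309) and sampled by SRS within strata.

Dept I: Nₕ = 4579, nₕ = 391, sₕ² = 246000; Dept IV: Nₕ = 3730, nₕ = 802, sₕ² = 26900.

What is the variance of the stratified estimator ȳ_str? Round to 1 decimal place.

Var(ȳ_str) = Σₕ Wₕ²(1 − fₕ)sₕ²/nₕ with Wₕ = Nₕ/N, N = 8309.
Dept I: Wₕ = 0.55108918; term = 0.55108918²·(1 − 0.08538982)·246000/391 = 174.75844.
Dept IV: Wₕ = 0.44891082; term = 0.44891082²·(1 − 0.21501340)·26900/802 = 5.3059151.
Sum = 180.06436.

180.1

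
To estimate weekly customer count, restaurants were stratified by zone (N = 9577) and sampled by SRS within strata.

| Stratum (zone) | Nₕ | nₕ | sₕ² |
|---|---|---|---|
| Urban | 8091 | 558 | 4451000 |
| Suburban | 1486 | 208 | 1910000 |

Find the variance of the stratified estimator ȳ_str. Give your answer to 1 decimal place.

Var(ȳ_str) = Σₕ Wₕ²(1 − fₕ)sₕ²/nₕ with Wₕ = Nₕ/N, N = 9577.
Urban: Wₕ = 0.84483659; term = 0.84483659²·(1 − 0.06896552)·4451000/558 = 5300.7166.
Suburban: Wₕ = 0.15516341; term = 0.15516341²·(1 − 0.13997308)·1910000/208 = 190.13441.
Sum = 5490.851.

5490.9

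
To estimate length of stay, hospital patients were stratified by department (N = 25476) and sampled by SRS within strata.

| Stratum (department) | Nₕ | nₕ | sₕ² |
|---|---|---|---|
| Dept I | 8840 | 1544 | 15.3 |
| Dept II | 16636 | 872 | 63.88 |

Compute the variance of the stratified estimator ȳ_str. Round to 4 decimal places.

0.0306

Var(ȳ_str) = Σₕ Wₕ²(1 − fₕ)sₕ²/nₕ with Wₕ = Nₕ/N, N = 25476.
Dept I: Wₕ = 0.34699325; term = 0.34699325²·(1 − 0.17466063)·15.3/1544 = 9.8473357 × 10^-4.
Dept II: Wₕ = 0.65300675; term = 0.65300675²·(1 − 0.05241645)·63.88/872 = 0.029600652.
Sum = 0.030585386.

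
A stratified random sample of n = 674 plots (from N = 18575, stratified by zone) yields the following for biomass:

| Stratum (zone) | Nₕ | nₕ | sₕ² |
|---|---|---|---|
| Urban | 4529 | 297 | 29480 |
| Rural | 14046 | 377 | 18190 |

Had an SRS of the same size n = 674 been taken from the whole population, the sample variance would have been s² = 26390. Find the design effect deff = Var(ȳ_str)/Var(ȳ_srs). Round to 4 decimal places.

Var(ȳ_str) = Σ Wₕ²(1−fₕ)sₕ²/nₕ with Wₕ = Nₕ/18575:
  Urban: (4529/18575)²·(1−297/4529)·29480/297 = 5.5139315
  Rural: (14046/18575)²·(1−377/14046)·18190/377 = 26.848691
  → Var(ȳ_str) = 32.362623.
Var(ȳ_srs) = (1 − 674/18575)·26390/674 = 37.733576.
deff = 32.362623 / 37.733576 = 0.8577.

0.8577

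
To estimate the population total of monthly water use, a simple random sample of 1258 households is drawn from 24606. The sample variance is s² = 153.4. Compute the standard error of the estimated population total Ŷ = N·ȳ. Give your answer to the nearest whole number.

Var(Ŷ) = N²·Var(ȳ) = N²·(1 − n/N)·s²/n.
f = 1258/24606 = 0.05112574; Var(ȳ) = 0.94887426·153.4/1258 = 0.11570533.
Var(Ŷ) = 24606² · 0.11570533 = 7.0054398 × 10^7.
SE(Ŷ) = √(7.0054398 × 10^7) = 8370.

8370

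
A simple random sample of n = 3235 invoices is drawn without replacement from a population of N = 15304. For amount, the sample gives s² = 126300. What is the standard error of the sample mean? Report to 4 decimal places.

5.5488

Under SRS without replacement, Var(ȳ) = (1 − f)·s²/n with f = n/N = 3235/15304 = 0.21138265.
Var(ȳ) = (1 − 0.21138265)·126300/3235 = 0.78861735·39.041731 = 30.788987.
SE(ȳ) = √(30.788987) = 5.5488.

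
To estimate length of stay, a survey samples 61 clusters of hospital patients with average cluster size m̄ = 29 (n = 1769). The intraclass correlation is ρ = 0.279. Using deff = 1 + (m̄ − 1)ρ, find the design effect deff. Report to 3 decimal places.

deff = 1 + (29 − 1)·0.279 = 1 + 7.812 = 8.812.

8.812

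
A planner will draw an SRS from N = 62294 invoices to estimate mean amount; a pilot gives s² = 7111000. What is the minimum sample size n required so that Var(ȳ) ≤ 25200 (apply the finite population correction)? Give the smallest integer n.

Without fpc, n₀ = s²/D = 7111000/25200 = 282.1825.
With fpc, (1 − n/N)·s²/n ≤ D requires n ≥ n₀/(1 + n₀/N) = 282.1825/(1 + 282.1825/62294) = 280.9100.
Rounding up, n = 281.

281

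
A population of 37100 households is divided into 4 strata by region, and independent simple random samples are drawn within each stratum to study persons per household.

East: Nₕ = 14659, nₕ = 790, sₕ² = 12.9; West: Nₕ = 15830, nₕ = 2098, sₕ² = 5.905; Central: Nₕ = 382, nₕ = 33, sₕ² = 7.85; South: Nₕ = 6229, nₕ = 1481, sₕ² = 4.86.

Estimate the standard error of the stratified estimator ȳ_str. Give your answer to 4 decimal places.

0.0543

Var(ȳ_str) = Σₕ Wₕ²(1 − fₕ)sₕ²/nₕ with Wₕ = Nₕ/N, N = 37100.
East: Wₕ = 0.39512129; term = 0.39512129²·(1 − 0.05389181)·12.9/790 = 0.0024119277.
West: Wₕ = 0.42668464; term = 0.42668464²·(1 − 0.13253316)·5.905/2098 = 4.4450977 × 10^-4.
Central: Wₕ = 0.01029650; term = 0.01029650²·(1 − 0.08638743)·7.85/33 = 2.3040754 × 10^-5.
South: Wₕ = 0.16789757; term = 0.16789757²·(1 − 0.23775887)·4.86/1481 = 7.0511903 × 10^-5.
Sum = 0.0029499901.
SE = √(0.0029499901) = 0.0543.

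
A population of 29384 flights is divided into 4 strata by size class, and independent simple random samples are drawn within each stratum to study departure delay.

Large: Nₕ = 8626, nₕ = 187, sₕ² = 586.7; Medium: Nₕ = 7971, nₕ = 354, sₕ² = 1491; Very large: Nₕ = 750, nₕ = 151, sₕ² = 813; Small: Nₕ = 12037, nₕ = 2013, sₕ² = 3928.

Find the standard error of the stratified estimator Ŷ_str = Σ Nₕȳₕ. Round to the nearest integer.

Var(Ŷ_str) = Σₕ Nₕ²(1 − fₕ)sₕ²/nₕ.
Large: 8626²·(1 − 187/8626)·586.7/187 = 2.2838886 × 10^8.
Medium: 7971²·(1 − 354/7971)·1491/354 = 2.557238 × 10^8.
Very large: 750²·(1 − 151/750)·813/151 = 2.4188096 × 10^6.
Small: 12037²·(1 − 2013/12037)·3928/2013 = 2.3544367 × 10^8.
Sum = 7.2197514 × 10^8.
SE = √(7.2197514 × 10^8) = 26870.

26870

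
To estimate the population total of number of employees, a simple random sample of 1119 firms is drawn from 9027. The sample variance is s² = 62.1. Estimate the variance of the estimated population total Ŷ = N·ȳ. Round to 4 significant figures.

Var(Ŷ) = N²·Var(ȳ) = N²·(1 − n/N)·s²/n.
f = 1119/9027 = 0.12396145; Var(ȳ) = 0.87603855·62.1/1119 = 0.048616617.
Var(Ŷ) = 9027² · 0.048616617 = 3.9616091 × 10^6.

3.962 × 10^6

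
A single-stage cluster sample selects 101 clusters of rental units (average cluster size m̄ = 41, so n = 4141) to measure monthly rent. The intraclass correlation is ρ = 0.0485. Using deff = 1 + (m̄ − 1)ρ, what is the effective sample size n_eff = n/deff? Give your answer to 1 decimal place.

deff = 1 + (41 − 1)·0.0485 = 1 + 1.94 = 2.94.
n_eff = 4141 / 2.94 = 1408.5.

1408.5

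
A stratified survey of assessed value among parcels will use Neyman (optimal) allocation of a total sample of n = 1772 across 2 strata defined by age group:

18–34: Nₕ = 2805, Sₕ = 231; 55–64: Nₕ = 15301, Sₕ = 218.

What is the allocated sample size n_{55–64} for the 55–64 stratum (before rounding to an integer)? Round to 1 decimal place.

Neyman allocation: nₕ = n·NₕSₕ / Σⱼ NⱼSⱼ.
Σ NⱼSⱼ = 2805·231 + 15301·218 = 3.983573 × 10^6.
n_{55–64} = 1772·15301·218 / (3.983573 × 10^6) = 1483.8.

1483.8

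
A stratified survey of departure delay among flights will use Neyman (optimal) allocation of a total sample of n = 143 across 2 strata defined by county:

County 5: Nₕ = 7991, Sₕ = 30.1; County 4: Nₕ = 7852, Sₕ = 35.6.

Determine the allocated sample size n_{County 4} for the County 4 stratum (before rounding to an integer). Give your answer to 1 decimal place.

Neyman allocation: nₕ = n·NₕSₕ / Σⱼ NⱼSⱼ.
Σ NⱼSⱼ = 7991·30.1 + 7852·35.6 = 520060.3.
n_{County 4} = 143·7852·35.6 / 520060.3 = 76.9.

76.9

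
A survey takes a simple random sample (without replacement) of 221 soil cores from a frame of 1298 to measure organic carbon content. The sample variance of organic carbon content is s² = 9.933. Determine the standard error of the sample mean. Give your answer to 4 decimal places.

Under SRS without replacement, Var(ȳ) = (1 − f)·s²/n with f = n/N = 221/1298 = 0.17026194.
Var(ȳ) = (1 − 0.17026194)·9.933/221 = 0.82973806·0.044945701 = 0.037293159.
SE(ȳ) = √(0.037293159) = 0.1931.

0.1931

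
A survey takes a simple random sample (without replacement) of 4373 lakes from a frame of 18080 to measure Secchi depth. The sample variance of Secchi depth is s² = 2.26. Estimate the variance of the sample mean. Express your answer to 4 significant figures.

3.918 × 10^-4

Under SRS without replacement, Var(ȳ) = (1 − f)·s²/n with f = n/N = 4373/18080 = 0.24186947.
Var(ȳ) = (1 − 0.24186947)·2.26/4373 = 0.75813053·5.1680768 × 10^-4 = 3.9180768 × 10^-4.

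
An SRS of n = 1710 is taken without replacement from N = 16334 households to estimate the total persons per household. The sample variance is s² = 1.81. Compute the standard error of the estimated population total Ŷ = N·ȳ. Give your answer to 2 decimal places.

Var(Ŷ) = N²·Var(ȳ) = N²·(1 − n/N)·s²/n.
f = 1710/16334 = 0.10468960; Var(ȳ) = 0.89531040·1.81/1710 = 9.4766773 × 10^-4.
Var(Ŷ) = 16334² · (9.4766773 × 10^-4) = 252837.33.
SE(Ŷ) = √(252837.33) = 502.83.

502.83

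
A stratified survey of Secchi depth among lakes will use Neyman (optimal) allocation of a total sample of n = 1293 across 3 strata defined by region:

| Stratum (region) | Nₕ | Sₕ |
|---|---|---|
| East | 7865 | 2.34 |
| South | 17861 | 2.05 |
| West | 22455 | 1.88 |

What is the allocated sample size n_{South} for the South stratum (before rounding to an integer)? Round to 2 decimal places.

486.90

Neyman allocation: nₕ = n·NₕSₕ / Σⱼ NⱼSⱼ.
Σ NⱼSⱼ = 7865·2.34 + 17861·2.05 + 22455·1.88 = 97234.55.
n_{South} = 1293·17861·2.05 / 97234.55 = 486.90.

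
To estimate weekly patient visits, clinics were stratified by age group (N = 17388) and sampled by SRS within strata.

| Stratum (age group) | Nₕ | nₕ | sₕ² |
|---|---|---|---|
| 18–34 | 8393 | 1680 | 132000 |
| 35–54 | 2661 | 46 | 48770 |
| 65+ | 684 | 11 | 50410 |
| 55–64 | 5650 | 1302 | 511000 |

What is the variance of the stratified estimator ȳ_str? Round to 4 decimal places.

Var(ȳ_str) = Σₕ Wₕ²(1 − fₕ)sₕ²/nₕ with Wₕ = Nₕ/N, N = 17388.
18–34: Wₕ = 0.48268921; term = 0.48268921²·(1 − 0.20016681)·132000/1680 = 14.641961.
35–54: Wₕ = 0.15303658; term = 0.15303658²·(1 − 0.01728673)·48770/46 = 24.401259.
65+: Wₕ = 0.03933747; term = 0.03933747²·(1 − 0.01608187)·50410/11 = 6.9774369.
55–64: Wₕ = 0.32493674; term = 0.32493674²·(1 − 0.23044248)·511000/1302 = 31.889568.
Sum = 77.910225.

77.9102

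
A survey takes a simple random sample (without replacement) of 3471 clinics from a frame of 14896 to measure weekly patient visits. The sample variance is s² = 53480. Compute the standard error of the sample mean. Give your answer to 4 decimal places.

Under SRS without replacement, Var(ȳ) = (1 − f)·s²/n with f = n/N = 3471/14896 = 0.23301557.
Var(ȳ) = (1 − 0.23301557)·53480/3471 = 0.76698443·15.407663 = 11.817438.
SE(ȳ) = √(11.817438) = 3.4377.

3.4377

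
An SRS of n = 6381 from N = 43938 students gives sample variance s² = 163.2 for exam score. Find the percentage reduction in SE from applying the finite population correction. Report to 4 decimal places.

f = n/N = 6381/43938 = 0.14522737.
SE_no-fpc = √(s²/n) = 0.15992476; SE_fpc = √((1−f)s²/n) = 0.1478567.
Ratio = √(1−f) = 0.92453915. Reduction = 100·(1 − 0.92453915) = 7.5461%.

7.5461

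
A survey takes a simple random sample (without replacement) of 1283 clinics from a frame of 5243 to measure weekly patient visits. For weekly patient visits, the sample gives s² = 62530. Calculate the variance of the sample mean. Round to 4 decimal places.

Under SRS without replacement, Var(ȳ) = (1 − f)·s²/n with f = n/N = 1283/5243 = 0.24470723.
Var(ȳ) = (1 − 0.24470723)·62530/1283 = 0.75529277·48.737334 = 36.810956.

36.8110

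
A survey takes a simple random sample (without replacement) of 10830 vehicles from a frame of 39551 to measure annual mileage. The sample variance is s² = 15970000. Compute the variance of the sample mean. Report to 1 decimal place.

1070.8

Under SRS without replacement, Var(ȳ) = (1 − f)·s²/n with f = n/N = 10830/39551 = 0.27382367.
Var(ȳ) = (1 − 0.27382367)·15970000/10830 = 0.72617633·1474.6076 = 1070.8251.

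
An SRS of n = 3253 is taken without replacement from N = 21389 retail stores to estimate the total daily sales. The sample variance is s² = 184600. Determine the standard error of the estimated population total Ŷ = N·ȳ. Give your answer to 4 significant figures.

Var(Ŷ) = N²·Var(ȳ) = N²·(1 − n/N)·s²/n.
f = 3253/21389 = 0.15208752; Var(ȳ) = 0.84791248·184600/3253 = 48.117013.
Var(Ŷ) = 21389² · 48.117013 = 2.201302 × 10^10.
SE(Ŷ) = √(2.201302 × 10^10) = 148400.

148400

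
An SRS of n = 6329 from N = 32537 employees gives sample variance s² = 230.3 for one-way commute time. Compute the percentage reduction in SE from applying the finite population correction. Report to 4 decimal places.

10.2513

f = n/N = 6329/32537 = 0.19451701.
SE_no-fpc = √(s²/n) = 0.19075653; SE_fpc = √((1−f)s²/n) = 0.17120152.
Ratio = √(1−f) = 0.89748704. Reduction = 100·(1 − 0.89748704) = 10.2513%.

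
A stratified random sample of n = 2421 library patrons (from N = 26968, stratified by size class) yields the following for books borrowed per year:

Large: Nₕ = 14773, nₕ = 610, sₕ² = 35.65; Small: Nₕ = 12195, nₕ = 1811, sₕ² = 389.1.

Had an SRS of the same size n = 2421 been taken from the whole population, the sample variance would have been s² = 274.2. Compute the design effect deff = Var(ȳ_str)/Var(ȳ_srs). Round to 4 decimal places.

Var(ȳ_str) = Σ Wₕ²(1−fₕ)sₕ²/nₕ with Wₕ = Nₕ/26968:
  Large: (14773/26968)²·(1−610/14773)·35.65/610 = 0.016813424
  Small: (12195/26968)²·(1−1811/12195)·389.1/1811 = 0.037410351
  → Var(ȳ_str) = 0.054223775.
Var(ȳ_srs) = (1 − 2421/26968)·274.2/2421 = 0.10309138.
deff = 0.054223775 / 0.10309138 = 0.5260.

0.5260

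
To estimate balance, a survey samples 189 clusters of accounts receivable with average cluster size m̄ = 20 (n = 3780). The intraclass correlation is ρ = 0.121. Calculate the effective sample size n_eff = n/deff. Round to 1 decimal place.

1145.8

deff = 1 + (20 − 1)·0.121 = 1 + 2.299 = 3.299.
n_eff = 3780 / 3.299 = 1145.8.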